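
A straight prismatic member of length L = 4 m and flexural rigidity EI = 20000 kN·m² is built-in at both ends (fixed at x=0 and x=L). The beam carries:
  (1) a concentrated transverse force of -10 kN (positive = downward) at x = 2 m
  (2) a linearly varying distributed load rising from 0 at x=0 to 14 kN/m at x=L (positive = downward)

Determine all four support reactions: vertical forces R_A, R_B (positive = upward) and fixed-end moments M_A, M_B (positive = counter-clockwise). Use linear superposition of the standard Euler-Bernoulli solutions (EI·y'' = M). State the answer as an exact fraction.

R_A = 17/5 kN, M_A = 37/15 kN·m, R_B = 73/5 kN, M_B = -31/5 kN·m

Load 1 — point force P=-10 kN at a=2 m (b=L-a=2):
  R_A = Pb²(3a+b)/L³ = (-10)·2²·(3·2+2)/4³ = -5 kN
  M_A = Pab²/L² = (-10)·2·2²/4² = -5 kN·m
  R_B = Pa²(a+3b)/L³ = (-10)·2²·(2+3·2)/4³ = -5 kN
  M_B = -Pa²b/L² = -(-10)·2²·2/4² = 5 kN·m
Load 2 — triangular load w₀=14 kN/m (0→w₀ over full span):
  R_A = 3w₀L/20 = 3·14·4/20 = 42/5 kN
  M_A = w₀L²/30 = 14·4²/30 = 112/15 kN·m
  R_B = 7w₀L/20 = 7·14·4/20 = 98/5 kN
  M_B = -w₀L²/20 = -14·4²/20 = -56/5 kN·m
Superposition: R_A = 17/5 kN, M_A = 37/15 kN·m, R_B = 73/5 kN, M_B = -31/5 kN·m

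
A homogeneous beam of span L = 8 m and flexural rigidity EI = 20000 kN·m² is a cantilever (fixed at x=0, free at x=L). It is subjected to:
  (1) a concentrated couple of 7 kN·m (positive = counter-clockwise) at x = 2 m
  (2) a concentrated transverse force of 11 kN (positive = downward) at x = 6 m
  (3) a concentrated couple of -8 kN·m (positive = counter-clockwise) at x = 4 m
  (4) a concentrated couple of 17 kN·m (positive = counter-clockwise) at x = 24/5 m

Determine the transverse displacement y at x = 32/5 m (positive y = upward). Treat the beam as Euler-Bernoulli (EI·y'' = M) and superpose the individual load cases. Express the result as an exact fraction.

y(32/5) = -61/2000 m

Load 1 — applied couple M₀=7 kN·m at a=2 m (b=L-a=6):
  y_1 = M₀a(2x-a)/(2EI)  [x>a] = 7·2·(2·(32/5)-2)/(2·20000) = 189/50000 m
Load 2 — point force P=11 kN at a=6 m (b=L-a=2):
  y_2 = -Pa²(3x-a)/(6EI)  [x>a] = -11·6²·(3·(32/5)-6)/(6·20000) = -1089/25000 m
Load 3 — applied couple M₀=-8 kN·m at a=4 m (b=L-a=4):
  y_3 = M₀a(2x-a)/(2EI)  [x>a] = (-8)·4·(2·(32/5)-4)/(2·20000) = -22/3125 m
Load 4 — applied couple M₀=17 kN·m at a=24/5 m (b=L-a=16/5):
  y_4 = M₀a(2x-a)/(2EI)  [x>a] = 17·(24/5)·(2·(32/5)-(24/5))/(2·20000) = 51/3125 m
Superposition: y = Σ y_i = -61/2000 m ≈ -0.030500 m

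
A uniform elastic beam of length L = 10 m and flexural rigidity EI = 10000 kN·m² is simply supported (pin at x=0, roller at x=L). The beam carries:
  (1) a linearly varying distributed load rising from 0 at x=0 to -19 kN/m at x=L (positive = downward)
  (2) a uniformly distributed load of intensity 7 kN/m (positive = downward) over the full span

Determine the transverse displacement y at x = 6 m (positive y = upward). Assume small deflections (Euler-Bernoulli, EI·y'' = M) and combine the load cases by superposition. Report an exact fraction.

Load 1 — triangular load w₀=-19 kN/m (0→w₀ over full span):
  y_1 = -w₀x(7L⁴-10L²x²+3x⁴)/(360LEI) = -(-19)·6·(7·10⁴-10·10²·6²+3·6⁴)/(360·10·10000) = 5624/46875 m
Load 2 — uniform load w=7 kN/m over full span:
  y_2 = -wx(L³-2Lx²+x³)/(24EI) = -7·6·(10³-2·10·6²+6³)/(24·10000) = -217/2500 m
Superposition: y = Σ y_i = 6221/187500 m ≈ 0.033179 m

y(6) = 6221/187500 m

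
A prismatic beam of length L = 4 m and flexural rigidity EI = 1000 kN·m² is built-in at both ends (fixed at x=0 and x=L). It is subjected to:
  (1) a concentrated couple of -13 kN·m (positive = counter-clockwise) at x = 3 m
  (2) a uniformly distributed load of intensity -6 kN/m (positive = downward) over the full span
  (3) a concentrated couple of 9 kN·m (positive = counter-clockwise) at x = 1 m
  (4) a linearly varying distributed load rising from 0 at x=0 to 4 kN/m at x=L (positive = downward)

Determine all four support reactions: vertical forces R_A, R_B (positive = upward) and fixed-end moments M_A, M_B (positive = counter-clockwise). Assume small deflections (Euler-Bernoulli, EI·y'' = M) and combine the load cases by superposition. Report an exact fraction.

Load 1 — applied couple M₀=-13 kN·m at a=3 m (b=L-a=1):
  R_A = 6M₀ab/L³ = 6·(-13)·3·1/4³ = -117/32 kN
  M_A = M₀b(2a-b)/L² = (-13)·1·(2·3-1)/4² = -65/16 kN·m
  R_B = -6M₀ab/L³ = -6·(-13)·3·1/4³ = 117/32 kN
  M_B = M₀a(2b-a)/L² = (-13)·3·(2·1-3)/4² = 39/16 kN·m
Load 2 — uniform load w=-6 kN/m over full span:
  R_A = wL/2 = (-6)·4/2 = -12 kN
  M_A = wL²/12 = (-6)·4²/12 = -8 kN·m
  R_B = wL/2 = (-6)·4/2 = -12 kN
  M_B = -wL²/12 = -(-6)·4²/12 = 8 kN·m
Load 3 — applied couple M₀=9 kN·m at a=1 m (b=L-a=3):
  R_A = 6M₀ab/L³ = 6·9·1·3/4³ = 81/32 kN
  M_A = M₀b(2a-b)/L² = 9·3·(2·1-3)/4² = -27/16 kN·m
  R_B = -6M₀ab/L³ = -6·9·1·3/4³ = -81/32 kN
  M_B = M₀a(2b-a)/L² = 9·1·(2·3-1)/4² = 45/16 kN·m
Load 4 — triangular load w₀=4 kN/m (0→w₀ over full span):
  R_A = 3w₀L/20 = 3·4·4/20 = 12/5 kN
  M_A = w₀L²/30 = 4·4²/30 = 32/15 kN·m
  R_B = 7w₀L/20 = 7·4·4/20 = 28/5 kN
  M_B = -w₀L²/20 = -4·4²/20 = -16/5 kN·m
Superposition: R_A = -429/40 kN, M_A = -697/60 kN·m, R_B = -211/40 kN, M_B = 201/20 kN·m

R_A = -429/40 kN, M_A = -697/60 kN·m, R_B = -211/40 kN, M_B = 201/20 kN·m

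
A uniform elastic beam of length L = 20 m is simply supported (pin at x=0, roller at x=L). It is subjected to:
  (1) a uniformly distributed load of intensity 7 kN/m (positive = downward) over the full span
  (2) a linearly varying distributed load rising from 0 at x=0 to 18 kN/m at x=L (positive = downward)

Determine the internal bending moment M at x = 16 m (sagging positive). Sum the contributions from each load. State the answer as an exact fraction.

M(16) = 2848/5 kN·m

Load 1 — uniform load w=7 kN/m over full span:
  M_1 = wx(L-x)/2 = 7·16·(20-16)/2 = 224 kN·m
Load 2 — triangular load w₀=18 kN/m (0→w₀ over full span):
  M_2 = w₀Lx/6 - w₀x³/(6L) = 18·20·16/6 - 18·16³/(6·20) = 1728/5 kN·m
Superposition: M = Σ M_i = 2848/5 kN·m ≈ 569.600000 kN·m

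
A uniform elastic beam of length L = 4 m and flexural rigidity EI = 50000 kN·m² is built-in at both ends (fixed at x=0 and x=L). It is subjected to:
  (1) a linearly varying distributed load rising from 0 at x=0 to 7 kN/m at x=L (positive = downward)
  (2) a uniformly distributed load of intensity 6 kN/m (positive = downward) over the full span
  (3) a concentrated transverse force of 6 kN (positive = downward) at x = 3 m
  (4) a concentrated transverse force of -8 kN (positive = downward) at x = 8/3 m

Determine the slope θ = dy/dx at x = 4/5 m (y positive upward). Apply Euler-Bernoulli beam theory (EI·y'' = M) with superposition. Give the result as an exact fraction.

θ(4/5) = -69389/843750000 rad

Load 1 — triangular load w₀=7 kN/m (0→w₀ over full span):
  θ_1 = -w₀(2x(L-x)(L-2x)(x+2L)+x²(L-x)²)/(120LEI) = -7·(2·(4/5)·(4-(4/5))·(4-2·(4/5))·((4/5)+2·4)+(4/5)²·(4-(4/5))²)/(120·4·50000) = -196/5859375 rad
Load 2 — uniform load w=6 kN/m over full span:
  θ_2 = -wx(L-x)(L-2x)/(12EI) = -6·(4/5)·(4-(4/5))·(4-2·(4/5))/(12·50000) = -24/390625 rad
Load 3 — point force P=6 kN at a=3 m (b=L-a=1):
  θ_3 = -Pb²x(2aL-(3a+b)x)/(2L³EI)  [x≤a] = -6·1²·(4/5)·(2·3·4-(3·3+1)·(4/5))/(2·4³·50000) = -3/250000 rad
Load 4 — point force P=-8 kN at a=8/3 m (b=L-a=4/3):
  θ_4 = -Pb²x(2aL-(3a+b)x)/(2L³EI)  [x≤a] = -(-8)·(4/3)²·(4/5)·(2·(8/3)·4-(3·(8/3)+(4/3))·(4/5))/(2·4³·50000) = 52/2109375 rad
Superposition: θ = Σ θ_i = -69389/843750000 rad ≈ -0.000082 rad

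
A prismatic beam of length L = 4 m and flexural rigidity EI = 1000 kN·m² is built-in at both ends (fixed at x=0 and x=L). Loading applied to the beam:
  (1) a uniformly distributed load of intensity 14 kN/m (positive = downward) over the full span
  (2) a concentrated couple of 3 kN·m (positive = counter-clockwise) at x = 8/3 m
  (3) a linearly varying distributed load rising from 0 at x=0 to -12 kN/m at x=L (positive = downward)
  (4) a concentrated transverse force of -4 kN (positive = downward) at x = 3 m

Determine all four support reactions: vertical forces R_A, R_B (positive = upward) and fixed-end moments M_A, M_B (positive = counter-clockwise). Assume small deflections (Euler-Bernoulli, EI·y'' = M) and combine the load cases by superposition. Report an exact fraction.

Load 1 — uniform load w=14 kN/m over full span:
  R_A = wL/2 = 14·4/2 = 28 kN
  M_A = wL²/12 = 14·4²/12 = 56/3 kN·m
  R_B = wL/2 = 14·4/2 = 28 kN
  M_B = -wL²/12 = -14·4²/12 = -56/3 kN·m
Load 2 — applied couple M₀=3 kN·m at a=8/3 m (b=L-a=4/3):
  R_A = 6M₀ab/L³ = 6·3·(8/3)·(4/3)/4³ = 1 kN
  M_A = M₀b(2a-b)/L² = 3·(4/3)·(2·(8/3)-(4/3))/4² = 1 kN·m
  R_B = -6M₀ab/L³ = -6·3·(8/3)·(4/3)/4³ = -1 kN
  M_B = M₀a(2b-a)/L² = 3·(8/3)·(2·(4/3)-(8/3))/4² = 0 kN·m
Load 3 — triangular load w₀=-12 kN/m (0→w₀ over full span):
  R_A = 3w₀L/20 = 3·(-12)·4/20 = -36/5 kN
  M_A = w₀L²/30 = (-12)·4²/30 = -32/5 kN·m
  R_B = 7w₀L/20 = 7·(-12)·4/20 = -84/5 kN
  M_B = -w₀L²/20 = -(-12)·4²/20 = 48/5 kN·m
Load 4 — point force P=-4 kN at a=3 m (b=L-a=1):
  R_A = Pb²(3a+b)/L³ = (-4)·1²·(3·3+1)/4³ = -5/8 kN
  M_A = Pab²/L² = (-4)·3·1²/4² = -3/4 kN·m
  R_B = Pa²(a+3b)/L³ = (-4)·3²·(3+3·1)/4³ = -27/8 kN
  M_B = -Pa²b/L² = -(-4)·3²·1/4² = 9/4 kN·m
Superposition: R_A = 847/40 kN, M_A = 751/60 kN·m, R_B = 273/40 kN, M_B = -409/60 kN·m

R_A = 847/40 kN, M_A = 751/60 kN·m, R_B = 273/40 kN, M_B = -409/60 kN·m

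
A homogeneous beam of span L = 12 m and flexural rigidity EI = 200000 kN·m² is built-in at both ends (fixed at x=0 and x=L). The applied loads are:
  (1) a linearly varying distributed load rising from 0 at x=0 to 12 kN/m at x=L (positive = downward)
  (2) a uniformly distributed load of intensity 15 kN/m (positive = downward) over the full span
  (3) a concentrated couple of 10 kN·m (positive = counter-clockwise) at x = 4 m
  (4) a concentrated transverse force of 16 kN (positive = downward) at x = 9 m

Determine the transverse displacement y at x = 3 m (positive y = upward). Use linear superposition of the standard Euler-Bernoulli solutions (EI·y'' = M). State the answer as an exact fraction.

Load 1 — triangular load w₀=12 kN/m (0→w₀ over full span):
  y_1 = -w₀x²(L-x)²(x+2L)/(120LEI) = -12·3²·(12-3)²·(3+2·12)/(120·12·200000) = -6561/8000000 m
Load 2 — uniform load w=15 kN/m over full span:
  y_2 = -wx²(L-x)²/(24EI) = -15·3²·(12-3)²/(24·200000) = -729/320000 m
Load 3 — applied couple M₀=10 kN·m at a=4 m (b=L-a=8):
  y_3 = (R_Ax³/6 - M_Ax²/2)/EI  [x≤a] with R_A=10/9, M_A=0 = ((10/9)·3³/6 - 0·3²/2)/200000 = 1/40000 m
Load 4 — point force P=16 kN at a=9 m (b=L-a=3):
  y_4 = -Pb²x²(3aL-(3a+b)x)/(6L³EI)  [x≤a] = -16·3²·3²·(3·9·12-(3·9+3)·3)/(6·12³·200000) = -117/800000 m
Superposition: y = Σ y_i = -6439/2000000 m ≈ -0.003220 m

y(3) = -6439/2000000 m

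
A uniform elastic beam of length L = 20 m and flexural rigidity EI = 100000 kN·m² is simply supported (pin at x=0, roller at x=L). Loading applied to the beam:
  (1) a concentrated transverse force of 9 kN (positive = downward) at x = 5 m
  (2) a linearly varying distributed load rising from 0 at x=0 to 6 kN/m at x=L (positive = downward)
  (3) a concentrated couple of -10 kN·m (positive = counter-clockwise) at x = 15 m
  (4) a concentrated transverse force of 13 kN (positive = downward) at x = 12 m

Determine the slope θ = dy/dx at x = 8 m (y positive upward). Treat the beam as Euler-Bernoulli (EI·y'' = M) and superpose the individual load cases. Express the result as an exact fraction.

θ(8) = -3837/800000 rad

Load 1 — point force P=9 kN at a=5 m (b=L-a=15):
  θ_1 = -Pa(2L²-6Lx+3x²+a²)/(6LEI)  [x>a] = -9·5·(2·20²-6·20·8+3·8²+5²)/(6·20·100000) = -171/800000 rad
Load 2 — triangular load w₀=6 kN/m (0→w₀ over full span):
  θ_2 = -w₀(7L⁴-30L²x²+15x⁴)/(360LEI) = -6·(7·20⁴-30·20²·8²+15·8⁴)/(360·20·100000) = -323/93750 rad
Load 3 — applied couple M₀=-10 kN·m at a=15 m (b=L-a=5):
  θ_3 = (M₀x²/(2L)+C₁)/EI  [x≤a] with C₁=M₀(3b²-L²)/(6L)=325/12 = ((-10)·8²/(2·20)+(325/12))/100000 = 133/1200000 rad
Load 4 — point force P=13 kN at a=12 m (b=L-a=8):
  θ_4 = -Pb(L²-b²-3x²)/(6LEI)  [x≤a] = -13·8·(20²-8²-3·8²)/(6·20·100000) = -39/31250 rad
Superposition: θ = Σ θ_i = -3837/800000 rad ≈ -0.004796 rad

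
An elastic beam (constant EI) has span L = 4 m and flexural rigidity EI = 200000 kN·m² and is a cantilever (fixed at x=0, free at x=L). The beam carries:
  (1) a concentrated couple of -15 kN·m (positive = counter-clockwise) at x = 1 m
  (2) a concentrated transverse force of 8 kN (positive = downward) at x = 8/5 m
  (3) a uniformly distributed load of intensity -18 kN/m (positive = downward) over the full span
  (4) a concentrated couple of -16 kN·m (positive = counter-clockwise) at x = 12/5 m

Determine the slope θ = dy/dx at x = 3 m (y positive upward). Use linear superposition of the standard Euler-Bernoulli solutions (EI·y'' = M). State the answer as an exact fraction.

θ(3) = 1567/2500000 rad

Load 1 — applied couple M₀=-15 kN·m at a=1 m (b=L-a=3):
  θ_1 = M₀a/EI  [x>a] = (-15)·1/200000 = -3/40000 rad
Load 2 — point force P=8 kN at a=8/5 m (b=L-a=12/5):
  θ_2 = -Pa²/(2EI)  [x>a] = -8·(8/5)²/(2·200000) = -4/78125 rad
Load 3 — uniform load w=-18 kN/m over full span:
  θ_3 = -wx(x²-3Lx+3L²)/(6EI) = -(-18)·3·(3²-3·4·3+3·4²)/(6·200000) = 189/200000 rad
Load 4 — applied couple M₀=-16 kN·m at a=12/5 m (b=L-a=8/5):
  θ_4 = M₀a/EI  [x>a] = (-16)·(12/5)/200000 = -3/15625 rad
Superposition: θ = Σ θ_i = 1567/2500000 rad ≈ 0.000627 rad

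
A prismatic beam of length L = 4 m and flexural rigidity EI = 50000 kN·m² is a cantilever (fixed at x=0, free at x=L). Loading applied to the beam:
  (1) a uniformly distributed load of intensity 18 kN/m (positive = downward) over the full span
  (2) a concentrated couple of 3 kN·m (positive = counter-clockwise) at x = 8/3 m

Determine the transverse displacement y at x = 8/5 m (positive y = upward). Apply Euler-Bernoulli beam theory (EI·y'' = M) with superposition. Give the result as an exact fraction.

y(8/5) = -5322/1953125 m

Load 1 — uniform load w=18 kN/m over full span:
  y_1 = -wx²(x²-4Lx+6L²)/(24EI) = -18·(8/5)²·((8/5)²-4·4·(8/5)+6·4²)/(24·50000) = -5472/1953125 m
Load 2 — applied couple M₀=3 kN·m at a=8/3 m (b=L-a=4/3):
  y_2 = M₀x²/(2EI)  [x≤a] = 3·(8/5)²/(2·50000) = 6/78125 m
Superposition: y = Σ y_i = -5322/1953125 m ≈ -0.002725 m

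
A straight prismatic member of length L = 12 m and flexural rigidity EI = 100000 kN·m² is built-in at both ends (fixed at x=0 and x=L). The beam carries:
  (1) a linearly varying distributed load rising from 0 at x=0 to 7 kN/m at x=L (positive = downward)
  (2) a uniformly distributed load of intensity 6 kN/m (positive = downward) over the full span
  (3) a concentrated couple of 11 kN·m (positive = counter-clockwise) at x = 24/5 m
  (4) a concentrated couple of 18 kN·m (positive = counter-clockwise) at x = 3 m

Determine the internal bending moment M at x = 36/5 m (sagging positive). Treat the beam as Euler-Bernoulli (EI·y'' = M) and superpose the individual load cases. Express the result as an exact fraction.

Load 1 — triangular load w₀=7 kN/m (0→w₀ over full span):
  M_1 = 3w₀Lx/20 - w₀L²/30 - w₀x³/(6L) = 3·7·12·(36/5)/20 - 7·12²/30 - 7·(36/5)³/(6·12) = 2604/125 kN·m
Load 2 — uniform load w=6 kN/m over full span:
  M_2 = wLx/2 - wL²/12 - wx²/2 = 6·12·(36/5)/2 - 6·12²/12 - 6·(36/5)²/2 = 792/25 kN·m
Load 3 — applied couple M₀=11 kN·m at a=24/5 m (b=L-a=36/5):
  M_3 = R_Ax - M_A - M₀  [x>a] with R_A=33/25, M_A=33/25 = (33/25)·(36/5) - (33/25) - 11 = -352/125 kN·m
Load 4 — applied couple M₀=18 kN·m at a=3 m (b=L-a=9):
  M_4 = R_Ax - M_A - M₀  [x>a] with R_A=27/16, M_A=-27/8 = (27/16)·(36/5) - (-27/8) - 18 = -99/40 kN·m
Superposition: M = Σ M_i = 47221/1000 kN·m ≈ 47.221000 kN·m

M(36/5) = 47221/1000 kN·m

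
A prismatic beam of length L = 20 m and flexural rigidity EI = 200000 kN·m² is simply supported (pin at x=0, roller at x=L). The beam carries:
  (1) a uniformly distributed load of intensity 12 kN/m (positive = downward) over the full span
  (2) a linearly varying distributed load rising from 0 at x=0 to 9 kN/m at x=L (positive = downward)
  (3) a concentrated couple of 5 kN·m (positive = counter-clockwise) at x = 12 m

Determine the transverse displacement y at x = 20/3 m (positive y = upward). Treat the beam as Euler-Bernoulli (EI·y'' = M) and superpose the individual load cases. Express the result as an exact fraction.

y(20/3) = -15023/101250 m

Load 1 — uniform load w=12 kN/m over full span:
  y_1 = -wx(L³-2Lx²+x³)/(24EI) = -12·(20/3)·(20³-2·20·(20/3)²+(20/3)³)/(24·200000) = -44/405 m
Load 2 — triangular load w₀=9 kN/m (0→w₀ over full span):
  y_2 = -w₀x(7L⁴-10L²x²+3x⁴)/(360LEI) = -9·(20/3)·(7·20⁴-10·20²·(20/3)²+3·(20/3)⁴)/(360·20·200000) = -16/405 m
Load 3 — applied couple M₀=5 kN·m at a=12 m (b=L-a=8):
  y_3 = (M₀x³/(6L)+C₁x)/EI  [x≤a] with C₁=M₀(3b²-L²)/(6L)=-26/3 = (5·(20/3)³/(6·20)+(-26/3)·(20/3))/200000 = -23/101250 m
Superposition: y = Σ y_i = -15023/101250 m ≈ -0.148375 m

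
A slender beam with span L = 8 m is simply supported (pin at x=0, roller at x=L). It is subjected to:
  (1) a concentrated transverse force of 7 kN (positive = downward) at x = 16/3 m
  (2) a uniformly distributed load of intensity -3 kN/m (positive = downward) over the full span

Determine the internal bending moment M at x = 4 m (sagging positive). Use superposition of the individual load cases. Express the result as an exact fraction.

Load 1 — point force P=7 kN at a=16/3 m (b=L-a=8/3):
  M_1 = Pbx/L  [x≤a] = 7·(8/3)·4/8 = 28/3 kN·m
Load 2 — uniform load w=-3 kN/m over full span:
  M_2 = wx(L-x)/2 = (-3)·4·(8-4)/2 = -24 kN·m
Superposition: M = Σ M_i = -44/3 kN·m ≈ -14.666667 kN·m

M(4) = -44/3 kN·m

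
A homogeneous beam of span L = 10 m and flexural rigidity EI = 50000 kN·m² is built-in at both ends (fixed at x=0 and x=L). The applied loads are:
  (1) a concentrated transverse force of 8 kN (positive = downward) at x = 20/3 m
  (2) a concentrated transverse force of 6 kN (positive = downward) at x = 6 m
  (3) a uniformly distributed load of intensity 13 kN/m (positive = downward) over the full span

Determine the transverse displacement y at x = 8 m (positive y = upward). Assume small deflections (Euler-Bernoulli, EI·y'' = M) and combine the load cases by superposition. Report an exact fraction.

Load 1 — point force P=8 kN at a=20/3 m (b=L-a=10/3):
  y_1 = -Pa²(L-x)²(3bL-(3b+a)(L-x))/(6L³EI)  [x>a] = -8·(20/3)²·(10-8)²·(3·(10/3)·10-(3·(10/3)+(20/3))·(10-8))/(6·10³·50000) = -16/50625 m
Load 2 — point force P=6 kN at a=6 m (b=L-a=4):
  y_2 = -Pa²(L-x)²(3bL-(3b+a)(L-x))/(6L³EI)  [x>a] = -6·6²·(10-8)²·(3·4·10-(3·4+6)·(10-8))/(6·10³·50000) = -189/781250 m
Load 3 — uniform load w=13 kN/m over full span:
  y_3 = -wx²(L-x)²/(24EI) = -13·8²·(10-8)²/(24·50000) = -26/9375 m
Superposition: y = Σ y_i = -210809/63281250 m ≈ -0.003331 m

y(8) = -210809/63281250 m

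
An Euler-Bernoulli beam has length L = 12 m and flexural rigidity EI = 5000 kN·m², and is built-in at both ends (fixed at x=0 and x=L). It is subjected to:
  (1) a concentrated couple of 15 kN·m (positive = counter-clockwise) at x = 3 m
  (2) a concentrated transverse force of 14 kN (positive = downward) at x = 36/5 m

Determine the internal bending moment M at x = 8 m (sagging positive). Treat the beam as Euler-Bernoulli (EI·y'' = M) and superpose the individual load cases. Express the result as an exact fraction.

Load 1 — applied couple M₀=15 kN·m at a=3 m (b=L-a=9):
  M_1 = R_Ax - M_A - M₀  [x>a] with R_A=45/32, M_A=-45/16 = (45/32)·8 - (-45/16) - 15 = -15/16 kN·m
Load 2 — point force P=14 kN at a=36/5 m (b=L-a=24/5):
  M_2 = Pa²(a+3b)(L-x)/L³ - Pa²b/L²  [x>a] = 14·(36/5)²·((36/5)+3·(24/5))·(12-8)/12³ - 14·(36/5)²·(24/5)/12² = 1512/125 kN·m
Superposition: M = Σ M_i = 22317/2000 kN·m ≈ 11.158500 kN·m

M(8) = 22317/2000 kN·m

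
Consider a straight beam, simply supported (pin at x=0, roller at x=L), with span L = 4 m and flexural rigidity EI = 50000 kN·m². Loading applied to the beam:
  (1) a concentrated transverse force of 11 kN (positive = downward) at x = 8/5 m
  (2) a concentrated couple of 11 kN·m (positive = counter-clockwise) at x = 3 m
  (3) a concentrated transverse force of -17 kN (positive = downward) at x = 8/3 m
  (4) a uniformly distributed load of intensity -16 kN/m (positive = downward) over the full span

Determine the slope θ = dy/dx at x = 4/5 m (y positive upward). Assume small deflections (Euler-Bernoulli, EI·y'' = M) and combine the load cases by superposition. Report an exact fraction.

θ(4/5) = 505123/810000000 rad

Load 1 — point force P=11 kN at a=8/5 m (b=L-a=12/5):
  θ_1 = -Pb(L²-b²-3x²)/(6LEI)  [x≤a] = -11·(12/5)·(4²-(12/5)²-3·(4/5)²)/(6·4·50000) = -143/781250 rad
Load 2 — applied couple M₀=11 kN·m at a=3 m (b=L-a=1):
  θ_2 = (M₀x²/(2L)+C₁)/EI  [x≤a] with C₁=M₀(3b²-L²)/(6L)=-143/24 = (11·(4/5)²/(2·4)+(-143/24))/50000 = -3047/30000000 rad
Load 3 — point force P=-17 kN at a=8/3 m (b=L-a=4/3):
  θ_3 = -Pb(L²-b²-3x²)/(6LEI)  [x≤a] = -(-17)·(4/3)·(4²-(4/3)²-3·(4/5)²)/(6·4·50000) = 2941/12656250 rad
Load 4 — uniform load w=-16 kN/m over full span:
  θ_4 = -w(L³-6Lx²+4x³)/(24EI) = -(-16)·(4³-6·4·(4/5)²+4·(4/5)³)/(24·50000) = 264/390625 rad
Superposition: θ = Σ θ_i = 505123/810000000 rad ≈ 0.000624 rad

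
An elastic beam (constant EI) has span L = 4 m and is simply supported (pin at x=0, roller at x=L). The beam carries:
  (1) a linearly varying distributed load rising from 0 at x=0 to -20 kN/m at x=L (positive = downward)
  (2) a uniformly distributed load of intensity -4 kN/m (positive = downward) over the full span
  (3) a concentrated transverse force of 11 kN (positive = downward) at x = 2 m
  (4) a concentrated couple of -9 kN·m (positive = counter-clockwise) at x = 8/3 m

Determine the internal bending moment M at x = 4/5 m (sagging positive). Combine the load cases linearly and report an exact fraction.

M(4/5) = -319/25 kN·m

Load 1 — triangular load w₀=-20 kN/m (0→w₀ over full span):
  M_1 = w₀Lx/6 - w₀x³/(6L) = (-20)·4·(4/5)/6 - (-20)·(4/5)³/(6·4) = -256/25 kN·m
Load 2 — uniform load w=-4 kN/m over full span:
  M_2 = wx(L-x)/2 = (-4)·(4/5)·(4-(4/5))/2 = -128/25 kN·m
Load 3 — point force P=11 kN at a=2 m (b=L-a=2):
  M_3 = Pbx/L  [x≤a] = 11·2·(4/5)/4 = 22/5 kN·m
Load 4 — applied couple M₀=-9 kN·m at a=8/3 m (b=L-a=4/3):
  M_4 = M₀x/L  [x≤a] = (-9)·(4/5)/4 = -9/5 kN·m
Superposition: M = Σ M_i = -319/25 kN·m ≈ -12.760000 kN·m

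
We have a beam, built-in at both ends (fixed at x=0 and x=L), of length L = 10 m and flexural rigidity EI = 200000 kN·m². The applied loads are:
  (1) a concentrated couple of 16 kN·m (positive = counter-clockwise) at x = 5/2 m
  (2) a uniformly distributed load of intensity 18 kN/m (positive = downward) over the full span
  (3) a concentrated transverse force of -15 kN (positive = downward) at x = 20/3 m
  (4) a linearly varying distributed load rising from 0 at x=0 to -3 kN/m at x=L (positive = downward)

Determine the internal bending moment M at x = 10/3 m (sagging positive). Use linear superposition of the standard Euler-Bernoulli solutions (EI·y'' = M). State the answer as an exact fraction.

M(10/3) = 38 kN·m

Load 1 — applied couple M₀=16 kN·m at a=5/2 m (b=L-a=15/2):
  M_1 = R_Ax - M_A - M₀  [x>a] with R_A=9/5, M_A=-3 = (9/5)·(10/3) - (-3) - 16 = -7 kN·m
Load 2 — uniform load w=18 kN/m over full span:
  M_2 = wLx/2 - wL²/12 - wx²/2 = 18·10·(10/3)/2 - 18·10²/12 - 18·(10/3)²/2 = 50 kN·m
Load 3 — point force P=-15 kN at a=20/3 m (b=L-a=10/3):
  M_3 = Pb²(3a+b)x/L³ - Pab²/L²  [x≤a] = (-15)·(10/3)²·(3·(20/3)+(10/3))·(10/3)/10³ - (-15)·(20/3)·(10/3)²/10² = -50/27 kN·m
Load 4 — triangular load w₀=-3 kN/m (0→w₀ over full span):
  M_4 = 3w₀Lx/20 - w₀L²/30 - w₀x³/(6L) = 3·(-3)·10·(10/3)/20 - (-3)·10²/30 - (-3)·(10/3)³/(6·10) = -85/27 kN·m
Superposition: M = Σ M_i = 38 kN·m ≈ 38.000000 kN·m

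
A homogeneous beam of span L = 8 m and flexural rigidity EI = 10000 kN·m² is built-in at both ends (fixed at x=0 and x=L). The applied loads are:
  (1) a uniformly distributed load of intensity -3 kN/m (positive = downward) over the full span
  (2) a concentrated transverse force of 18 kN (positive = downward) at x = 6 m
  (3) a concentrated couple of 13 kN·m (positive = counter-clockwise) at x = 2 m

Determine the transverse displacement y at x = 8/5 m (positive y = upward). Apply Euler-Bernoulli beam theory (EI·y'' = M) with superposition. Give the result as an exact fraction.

y(8/5) = 3361/3125000 m

Load 1 — uniform load w=-3 kN/m over full span:
  y_1 = -wx²(L-x)²/(24EI) = -(-3)·(8/5)²·(8-(8/5))²/(24·10000) = 512/390625 m
Load 2 — point force P=18 kN at a=6 m (b=L-a=2):
  y_2 = -Pb²x²(3aL-(3a+b)x)/(6L³EI)  [x≤a] = -18·2²·(8/5)²·(3·6·8-(3·6+2)·(8/5))/(6·8³·10000) = -21/31250 m
Load 3 — applied couple M₀=13 kN·m at a=2 m (b=L-a=6):
  y_3 = (R_Ax³/6 - M_Ax²/2)/EI  [x≤a] with R_A=117/64, M_A=-39/16 = ((117/64)·(8/5)³/6 - (-39/16)·(8/5)²/2)/10000 = 273/625000 m
Superposition: y = Σ y_i = 3361/3125000 m ≈ 0.001076 m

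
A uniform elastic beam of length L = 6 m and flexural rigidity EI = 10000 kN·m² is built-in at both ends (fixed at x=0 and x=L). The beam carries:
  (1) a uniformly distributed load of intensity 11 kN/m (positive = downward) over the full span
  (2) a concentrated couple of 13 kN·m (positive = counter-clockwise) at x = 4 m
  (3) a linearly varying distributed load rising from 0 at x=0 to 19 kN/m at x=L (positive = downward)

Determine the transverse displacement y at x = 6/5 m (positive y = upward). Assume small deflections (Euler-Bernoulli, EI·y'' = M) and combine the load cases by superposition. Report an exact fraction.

Load 1 — uniform load w=11 kN/m over full span:
  y_1 = -wx²(L-x)²/(24EI) = -11·(6/5)²·(6-(6/5))²/(24·10000) = -594/390625 m
Load 2 — applied couple M₀=13 kN·m at a=4 m (b=L-a=2):
  y_2 = (R_Ax³/6 - M_Ax²/2)/EI  [x≤a] with R_A=26/9, M_A=13/3 = ((26/9)·(6/5)³/6 - (13/3)·(6/5)²/2)/10000 = -143/625000 m
Load 3 — triangular load w₀=19 kN/m (0→w₀ over full span):
  y_3 = -w₀x²(L-x)²(x+2L)/(120LEI) = -19·(6/5)²·(6-(6/5))²·((6/5)+2·6)/(120·6·10000) = -11286/9765625 m
Superposition: y = Σ y_i = -226963/78125000 m ≈ -0.002905 m

y(6/5) = -226963/78125000 m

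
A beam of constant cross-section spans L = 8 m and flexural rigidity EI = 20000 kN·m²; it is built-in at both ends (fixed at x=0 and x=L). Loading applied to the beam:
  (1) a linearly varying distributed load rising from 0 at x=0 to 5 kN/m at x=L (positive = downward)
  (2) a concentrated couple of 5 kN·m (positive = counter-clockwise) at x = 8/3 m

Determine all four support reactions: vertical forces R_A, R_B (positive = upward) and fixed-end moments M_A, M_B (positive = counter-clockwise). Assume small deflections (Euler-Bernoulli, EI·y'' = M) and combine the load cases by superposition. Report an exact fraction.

R_A = 41/6 kN, M_A = 32/3 kN·m, R_B = 79/6 kN, M_B = -43/3 kN·m

Load 1 — triangular load w₀=5 kN/m (0→w₀ over full span):
  R_A = 3w₀L/20 = 3·5·8/20 = 6 kN
  M_A = w₀L²/30 = 5·8²/30 = 32/3 kN·m
  R_B = 7w₀L/20 = 7·5·8/20 = 14 kN
  M_B = -w₀L²/20 = -5·8²/20 = -16 kN·m
Load 2 — applied couple M₀=5 kN·m at a=8/3 m (b=L-a=16/3):
  R_A = 6M₀ab/L³ = 6·5·(8/3)·(16/3)/8³ = 5/6 kN
  M_A = M₀b(2a-b)/L² = 5·(16/3)·(2·(8/3)-(16/3))/8² = 0 kN·m
  R_B = -6M₀ab/L³ = -6·5·(8/3)·(16/3)/8³ = -5/6 kN
  M_B = M₀a(2b-a)/L² = 5·(8/3)·(2·(16/3)-(8/3))/8² = 5/3 kN·m
Superposition: R_A = 41/6 kN, M_A = 32/3 kN·m, R_B = 79/6 kN, M_B = -43/3 kN·m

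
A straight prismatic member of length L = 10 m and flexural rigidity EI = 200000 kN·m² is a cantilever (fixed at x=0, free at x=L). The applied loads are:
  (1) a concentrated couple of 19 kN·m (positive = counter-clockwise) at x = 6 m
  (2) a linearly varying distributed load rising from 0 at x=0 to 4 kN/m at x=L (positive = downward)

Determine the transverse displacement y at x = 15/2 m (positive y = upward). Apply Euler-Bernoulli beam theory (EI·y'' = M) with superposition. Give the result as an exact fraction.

Load 1 — applied couple M₀=19 kN·m at a=6 m (b=L-a=4):
  y_1 = M₀a(2x-a)/(2EI)  [x>a] = 19·6·(2·(15/2)-6)/(2·200000) = 513/200000 m
Load 2 — triangular load w₀=4 kN/m (0→w₀ over full span):
  y_2 = (w₀Lx³/12-w₀L²x²/6-w₀x⁵/(120L))/EI = (4·10·(15/2)³/12-4·10²·(15/2)²/6-4·(15/2)⁵/(120·10))/200000 = -2481/204800 m
Superposition: y = Σ y_i = -244461/25600000 m ≈ -0.009549 m

y(15/2) = -244461/25600000 m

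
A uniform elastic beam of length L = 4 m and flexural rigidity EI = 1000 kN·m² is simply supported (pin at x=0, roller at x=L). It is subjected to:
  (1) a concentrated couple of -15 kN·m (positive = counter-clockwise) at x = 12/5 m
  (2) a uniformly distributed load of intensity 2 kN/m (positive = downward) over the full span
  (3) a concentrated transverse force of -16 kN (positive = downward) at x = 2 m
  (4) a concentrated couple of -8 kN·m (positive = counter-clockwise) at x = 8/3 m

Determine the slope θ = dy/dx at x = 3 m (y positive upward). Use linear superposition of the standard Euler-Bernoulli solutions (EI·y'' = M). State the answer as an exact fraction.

Load 1 — applied couple M₀=-15 kN·m at a=12/5 m (b=L-a=8/5):
  θ_1 = (M₀x²/(2L)-M₀(x-a)+C₁)/EI  [x>a] with C₁=M₀(3b²-L²)/(6L)=26/5 = ((-15)·3²/(2·4)-(-15)·(3-(12/5))+(26/5))/1000 = -107/40000 rad
Load 2 — uniform load w=2 kN/m over full span:
  θ_2 = -w(L³-6Lx²+4x³)/(24EI) = -2·(4³-6·4·3²+4·3³)/(24·1000) = 11/3000 rad
Load 3 — point force P=-16 kN at a=2 m (b=L-a=2):
  θ_3 = -Pa(2L²-6Lx+3x²+a²)/(6LEI)  [x>a] = -(-16)·2·(2·4²-6·4·3+3·3²+2²)/(6·4·1000) = -3/250 rad
Load 4 — applied couple M₀=-8 kN·m at a=8/3 m (b=L-a=4/3):
  θ_4 = (M₀x²/(2L)-M₀(x-a)+C₁)/EI  [x>a] with C₁=M₀(3b²-L²)/(6L)=32/9 = ((-8)·3²/(2·4)-(-8)·(3-(8/3))+(32/9))/1000 = -1/360 rad
Superposition: θ = Σ θ_i = -4963/360000 rad ≈ -0.013786 rad

θ(3) = -4963/360000 rad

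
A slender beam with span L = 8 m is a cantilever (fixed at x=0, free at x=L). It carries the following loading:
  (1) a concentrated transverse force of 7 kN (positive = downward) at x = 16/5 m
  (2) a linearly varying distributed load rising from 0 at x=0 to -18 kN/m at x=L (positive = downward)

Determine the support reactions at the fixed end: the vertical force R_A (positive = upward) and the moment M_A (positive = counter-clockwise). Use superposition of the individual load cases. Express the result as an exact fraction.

R_A = -65 kN, M_A = -1808/5 kN·m

Load 1 — point force P=7 kN at a=16/5 m (b=L-a=24/5):
  R_A = P = 7 kN
  M_A = Pa = 7·(16/5) = 112/5 kN·m
Load 2 — triangular load w₀=-18 kN/m (0→w₀ over full span):
  R_A = w₀L/2 = (-18)·8/2 = -72 kN
  M_A = w₀L²/3 = (-18)·8²/3 = -384 kN·m
Superposition: R_A = -65 kN, M_A = -1808/5 kN·m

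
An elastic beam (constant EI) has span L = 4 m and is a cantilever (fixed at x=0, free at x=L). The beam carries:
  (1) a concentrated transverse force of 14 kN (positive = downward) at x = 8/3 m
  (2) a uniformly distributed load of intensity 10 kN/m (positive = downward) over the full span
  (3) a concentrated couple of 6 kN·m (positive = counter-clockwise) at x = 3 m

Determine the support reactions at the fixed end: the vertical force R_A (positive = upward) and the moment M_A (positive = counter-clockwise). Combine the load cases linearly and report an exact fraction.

R_A = 54 kN, M_A = 334/3 kN·m

Load 1 — point force P=14 kN at a=8/3 m (b=L-a=4/3):
  R_A = P = 14 kN
  M_A = Pa = 14·(8/3) = 112/3 kN·m
Load 2 — uniform load w=10 kN/m over full span:
  R_A = wL = 10·4 = 40 kN
  M_A = wL²/2 = 10·4²/2 = 80 kN·m
Load 3 — applied couple M₀=6 kN·m at a=3 m (b=L-a=1):
  R_A = 0 kN
  M_A = -M₀ = -6 kN·m
Superposition: R_A = 54 kN, M_A = 334/3 kN·m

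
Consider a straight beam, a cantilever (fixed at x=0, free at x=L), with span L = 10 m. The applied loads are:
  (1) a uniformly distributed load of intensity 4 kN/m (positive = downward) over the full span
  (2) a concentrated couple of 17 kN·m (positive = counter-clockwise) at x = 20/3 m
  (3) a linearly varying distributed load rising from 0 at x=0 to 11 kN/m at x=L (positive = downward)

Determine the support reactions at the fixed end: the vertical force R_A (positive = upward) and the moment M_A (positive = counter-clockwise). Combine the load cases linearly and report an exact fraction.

Load 1 — uniform load w=4 kN/m over full span:
  R_A = wL = 4·10 = 40 kN
  M_A = wL²/2 = 4·10²/2 = 200 kN·m
Load 2 — applied couple M₀=17 kN·m at a=20/3 m (b=L-a=10/3):
  R_A = 0 kN
  M_A = -M₀ = -17 kN·m
Load 3 — triangular load w₀=11 kN/m (0→w₀ over full span):
  R_A = w₀L/2 = 11·10/2 = 55 kN
  M_A = w₀L²/3 = 11·10²/3 = 1100/3 kN·m
Superposition: R_A = 95 kN, M_A = 1649/3 kN·m

R_A = 95 kN, M_A = 1649/3 kN·m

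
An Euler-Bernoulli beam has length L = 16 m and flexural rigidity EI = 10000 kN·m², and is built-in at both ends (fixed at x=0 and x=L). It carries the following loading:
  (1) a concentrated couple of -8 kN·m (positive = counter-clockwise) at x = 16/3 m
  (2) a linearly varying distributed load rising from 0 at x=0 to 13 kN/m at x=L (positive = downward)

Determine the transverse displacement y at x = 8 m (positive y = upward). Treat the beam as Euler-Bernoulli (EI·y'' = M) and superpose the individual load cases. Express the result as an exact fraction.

y(8) = -128/1125 m

Load 1 — applied couple M₀=-8 kN·m at a=16/3 m (b=L-a=32/3):
  y_1 = (R_Ax³/6 - M_Ax²/2 - M₀(x-a)²/2)/EI  [x>a] with R_A=-2/3, M_A=0 = ((-2/3)·8³/6 - 0·8²/2 - (-8)·(8-(16/3))²/2)/10000 = -16/5625 m
Load 2 — triangular load w₀=13 kN/m (0→w₀ over full span):
  y_2 = -w₀x²(L-x)²(x+2L)/(120LEI) = -13·8²·(16-8)²·(8+2·16)/(120·16·10000) = -208/1875 m
Superposition: y = Σ y_i = -128/1125 m ≈ -0.113778 m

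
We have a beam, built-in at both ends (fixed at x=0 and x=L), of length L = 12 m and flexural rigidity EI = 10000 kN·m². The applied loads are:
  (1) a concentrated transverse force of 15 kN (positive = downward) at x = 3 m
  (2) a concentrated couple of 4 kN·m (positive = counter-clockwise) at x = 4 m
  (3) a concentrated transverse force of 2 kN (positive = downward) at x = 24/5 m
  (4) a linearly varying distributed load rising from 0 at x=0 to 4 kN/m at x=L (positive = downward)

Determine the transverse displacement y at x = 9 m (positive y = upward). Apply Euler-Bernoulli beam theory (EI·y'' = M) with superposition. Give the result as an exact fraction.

y(9) = -31183/3200000 m

Load 1 — point force P=15 kN at a=3 m (b=L-a=9):
  y_1 = -Pa²(L-x)²(3bL-(3b+a)(L-x))/(6L³EI)  [x>a] = -15·3²·(12-9)²·(3·9·12-(3·9+3)·(12-9))/(6·12³·10000) = -351/128000 m
Load 2 — applied couple M₀=4 kN·m at a=4 m (b=L-a=8):
  y_2 = (R_Ax³/6 - M_Ax²/2 - M₀(x-a)²/2)/EI  [x>a] with R_A=4/9, M_A=0 = ((4/9)·9³/6 - 0·9²/2 - 4·(9-4)²/2)/10000 = 1/2500 m
Load 3 — point force P=2 kN at a=24/5 m (b=L-a=36/5):
  y_3 = -Pa²(L-x)²(3bL-(3b+a)(L-x))/(6L³EI)  [x>a] = -2·(24/5)²·(12-9)²·(3·(36/5)·12-(3·(36/5)+(24/5))·(12-9))/(6·12³·10000) = -9/12500 m
Load 4 — triangular load w₀=4 kN/m (0→w₀ over full span):
  y_4 = -w₀x²(L-x)²(x+2L)/(120LEI) = -4·9²·(12-9)²·(9+2·12)/(120·12·10000) = -2673/400000 m
Superposition: y = Σ y_i = -31183/3200000 m ≈ -0.009745 m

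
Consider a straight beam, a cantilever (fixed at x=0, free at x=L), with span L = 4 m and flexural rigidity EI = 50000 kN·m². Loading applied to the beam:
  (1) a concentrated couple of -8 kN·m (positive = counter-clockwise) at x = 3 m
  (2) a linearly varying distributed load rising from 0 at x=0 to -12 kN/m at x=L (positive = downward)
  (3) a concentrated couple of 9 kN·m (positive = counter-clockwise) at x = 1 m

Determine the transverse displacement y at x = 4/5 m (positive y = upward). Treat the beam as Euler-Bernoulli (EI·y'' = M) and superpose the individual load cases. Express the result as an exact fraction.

Load 1 — applied couple M₀=-8 kN·m at a=3 m (b=L-a=1):
  y_1 = M₀x²/(2EI)  [x≤a] = (-8)·(4/5)²/(2·50000) = -4/78125 m
Load 2 — triangular load w₀=-12 kN/m (0→w₀ over full span):
  y_2 = (w₀Lx³/12-w₀L²x²/6-w₀x⁵/(120L))/EI = ((-12)·4·(4/5)³/12-(-12)·4²·(4/5)²/6-(-12)·(4/5)⁵/(120·4))/50000 = 18008/48828125 m
Load 3 — applied couple M₀=9 kN·m at a=1 m (b=L-a=3):
  y_3 = M₀x²/(2EI)  [x≤a] = 9·(4/5)²/(2·50000) = 9/156250 m
Superposition: y = Σ y_i = 36641/97656250 m ≈ 0.000375 m

y(4/5) = 36641/97656250 m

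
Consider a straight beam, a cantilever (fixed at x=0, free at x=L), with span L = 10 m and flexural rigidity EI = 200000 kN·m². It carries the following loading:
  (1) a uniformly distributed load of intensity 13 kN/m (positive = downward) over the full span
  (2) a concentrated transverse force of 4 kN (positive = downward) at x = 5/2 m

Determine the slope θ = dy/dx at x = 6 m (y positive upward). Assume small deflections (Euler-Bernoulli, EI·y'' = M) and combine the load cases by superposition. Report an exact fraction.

θ(6) = -4081/400000 rad

Load 1 — uniform load w=13 kN/m over full span:
  θ_1 = -wx(x²-3Lx+3L²)/(6EI) = -13·6·(6²-3·10·6+3·10²)/(6·200000) = -507/50000 rad
Load 2 — point force P=4 kN at a=5/2 m (b=L-a=15/2):
  θ_2 = -Pa²/(2EI)  [x>a] = -4·(5/2)²/(2·200000) = -1/16000 rad
Superposition: θ = Σ θ_i = -4081/400000 rad ≈ -0.010202 rad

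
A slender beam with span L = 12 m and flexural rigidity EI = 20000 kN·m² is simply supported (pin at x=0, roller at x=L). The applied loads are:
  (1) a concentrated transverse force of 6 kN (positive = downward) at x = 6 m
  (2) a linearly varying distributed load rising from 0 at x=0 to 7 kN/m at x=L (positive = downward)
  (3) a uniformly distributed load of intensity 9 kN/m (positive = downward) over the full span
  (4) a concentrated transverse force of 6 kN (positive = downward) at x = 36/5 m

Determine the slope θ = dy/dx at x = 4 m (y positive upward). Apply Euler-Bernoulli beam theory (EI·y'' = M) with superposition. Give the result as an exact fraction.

Load 1 — point force P=6 kN at a=6 m (b=L-a=6):
  θ_1 = -Pb(L²-b²-3x²)/(6LEI)  [x≤a] = -6·6·(12²-6²-3·4²)/(6·12·20000) = -3/2000 rad
Load 2 — triangular load w₀=7 kN/m (0→w₀ over full span):
  θ_2 = -w₀(7L⁴-30L²x²+15x⁴)/(360LEI) = -7·(7·12⁴-30·12²·4²+15·4⁴)/(360·12·20000) = -182/28125 rad
Load 3 — uniform load w=9 kN/m over full span:
  θ_3 = -w(L³-6Lx²+4x³)/(24EI) = -9·(12³-6·12·4²+4·4³)/(24·20000) = -39/2500 rad
Load 4 — point force P=6 kN at a=36/5 m (b=L-a=24/5):
  θ_4 = -Pb(L²-b²-3x²)/(6LEI)  [x≤a] = -6·(24/5)·(12²-(24/5)²-3·4²)/(6·12·20000) = -114/78125 rad
Superposition: θ = Σ θ_i = -281591/11250000 rad ≈ -0.025030 rad

θ(4) = -281591/11250000 rad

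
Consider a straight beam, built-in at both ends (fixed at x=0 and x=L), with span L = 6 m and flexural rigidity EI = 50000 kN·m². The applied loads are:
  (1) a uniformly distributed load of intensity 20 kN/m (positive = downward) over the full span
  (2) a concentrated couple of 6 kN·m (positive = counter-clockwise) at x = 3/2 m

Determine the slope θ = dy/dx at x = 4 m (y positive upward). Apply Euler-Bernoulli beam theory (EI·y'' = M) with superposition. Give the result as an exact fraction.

θ(4) = 151/300000 rad

Load 1 — uniform load w=20 kN/m over full span:
  θ_1 = -wx(L-x)(L-2x)/(12EI) = -20·4·(6-4)·(6-2·4)/(12·50000) = 1/1875 rad
Load 2 — applied couple M₀=6 kN·m at a=3/2 m (b=L-a=9/2):
  θ_2 = (R_Ax²/2 - M_Ax - M₀(x-a))/EI  [x>a] with R_A=9/8, M_A=-9/8 = ((9/8)·4²/2 - (-9/8)·4 - 6·(4-(3/2)))/50000 = -3/100000 rad
Superposition: θ = Σ θ_i = 151/300000 rad ≈ 0.000503 rad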